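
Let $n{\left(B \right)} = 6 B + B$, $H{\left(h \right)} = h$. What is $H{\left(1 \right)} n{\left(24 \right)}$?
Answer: $168$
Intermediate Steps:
$n{\left(B \right)} = 7 B$
$H{\left(1 \right)} n{\left(24 \right)} = 1 \cdot 7 \cdot 24 = 1 \cdot 168 = 168$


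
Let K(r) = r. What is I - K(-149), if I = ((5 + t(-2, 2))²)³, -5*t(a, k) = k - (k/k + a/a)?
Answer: 15774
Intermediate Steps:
t(a, k) = ⅖ - k/5 (t(a, k) = -(k - (k/k + a/a))/5 = -(k - (1 + 1))/5 = -(k - 1*2)/5 = -(k - 2)/5 = -(-2 + k)/5 = ⅖ - k/5)
I = 15625 (I = ((5 + (⅖ - ⅕*2))²)³ = ((5 + (⅖ - ⅖))²)³ = ((5 + 0)²)³ = (5²)³ = 25³ = 15625)
I - K(-149) = 15625 - 1*(-149) = 15625 + 149 = 15774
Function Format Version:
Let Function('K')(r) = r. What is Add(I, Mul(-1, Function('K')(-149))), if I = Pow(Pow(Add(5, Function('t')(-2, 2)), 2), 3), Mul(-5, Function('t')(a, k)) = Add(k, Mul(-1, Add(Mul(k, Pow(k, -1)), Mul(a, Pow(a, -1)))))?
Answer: 15774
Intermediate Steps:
Function('t')(a, k) = Add(Rational(2, 5), Mul(Rational(-1, 5), k)) (Function('t')(a, k) = Mul(Rational(-1, 5), Add(k, Mul(-1, Add(Mul(k, Pow(k, -1)), Mul(a, Pow(a, -1)))))) = Mul(Rational(-1, 5), Add(k, Mul(-1, Add(1, 1)))) = Mul(Rational(-1, 5), Add(k, Mul(-1, 2))) = Mul(Rational(-1, 5), Add(k, -2)) = Mul(Rational(-1, 5), Add(-2, k)) = Add(Rational(2, 5), Mul(Rational(-1, 5), k)))
I = 15625 (I = Pow(Pow(Add(5, Add(Rational(2, 5), Mul(Rational(-1, 5), 2))), 2), 3) = Pow(Pow(Add(5, Add(Rational(2, 5), Rational(-2, 5))), 2), 3) = Pow(Pow(Add(5, 0), 2), 3) = Pow(Pow(5, 2), 3) = Pow(25, 3) = 15625)
Add(I, Mul(-1, Function('K')(-149))) = Add(15625, Mul(-1, -149)) = Add(15625, 149) = 15774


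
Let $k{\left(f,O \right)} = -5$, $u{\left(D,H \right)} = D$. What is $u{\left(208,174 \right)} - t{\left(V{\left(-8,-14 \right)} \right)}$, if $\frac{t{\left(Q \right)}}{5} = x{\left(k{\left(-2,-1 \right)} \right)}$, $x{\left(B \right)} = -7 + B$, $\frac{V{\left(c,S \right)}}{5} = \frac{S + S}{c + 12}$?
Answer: $268$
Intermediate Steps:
$V{\left(c,S \right)} = \frac{10 S}{12 + c}$ ($V{\left(c,S \right)} = 5 \frac{S + S}{c + 12} = 5 \frac{2 S}{12 + c} = \frac{10 S}{12 + c}$)
$t{\left(Q \right)} = -60$ ($t{\left(Q \right)} = 5 \left(-7 - 5\right) = 5 \left(-12\right) = -60$)
$u{\left(208,174 \right)} - t{\left(V{\left(-8,-14 \right)} \right)} = 208 - -60 = 208 + 60 = 268$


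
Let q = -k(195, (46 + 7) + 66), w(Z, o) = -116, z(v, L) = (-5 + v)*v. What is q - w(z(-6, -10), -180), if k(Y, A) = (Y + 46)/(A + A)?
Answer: 27367/238 ≈ 114.99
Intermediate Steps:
z(v, L) = v*(-5 + v)
k(Y, A) = (46 + Y)/(2*A) (k(Y, A) = (46 + Y)/((2*A)) = (46 + Y)*(1/(2*A)) = (46 + Y)/(2*A))
q = -241/238 (q = -(46 + 195)/(2*((46 + 7) + 66)) = -241/(2*(53 + 66)) = -241/(2*119) = -1*241/238 = -241/238 ≈ -1.0126)
q - w(z(-6, -10), -180) = -241/238 - 1*(-116) = -241/238 + 116 = 27367/238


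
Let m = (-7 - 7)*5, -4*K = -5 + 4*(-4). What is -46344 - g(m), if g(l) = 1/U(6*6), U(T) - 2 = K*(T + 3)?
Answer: -38326492/827 ≈ -46344.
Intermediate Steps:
K = 21/4 (K = -(-5 + 4*(-4))/4 = -(-5 - 16)/4 = -¼*(-21) = 21/4 ≈ 5.2500)
U(T) = 71/4 + 21*T/4 (U(T) = 2 + 21*(T + 3)/4 = 2 + 21*(3 + T)/4 = 2 + (63/4 + 21*T/4) = 71/4 + 21*T/4)
m = -70 (m = -14*5 = -70)
g(l) = 4/827 (g(l) = 1/(71/4 + 21*(6*6)/4) = 1/(71/4 + (21/4)*36) = 1/(71/4 + 189) = 1/(827/4) = 4/827)
-46344 - g(m) = -46344 - 1*4/827 = -46344 - 4/827 = -38326492/827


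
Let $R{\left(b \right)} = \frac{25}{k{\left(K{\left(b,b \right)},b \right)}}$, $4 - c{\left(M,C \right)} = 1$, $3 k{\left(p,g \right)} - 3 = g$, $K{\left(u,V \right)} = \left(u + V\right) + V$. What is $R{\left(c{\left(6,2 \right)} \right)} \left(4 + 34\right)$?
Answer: $475$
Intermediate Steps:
$K{\left(u,V \right)} = u + 2 V$ ($K{\left(u,V \right)} = \left(V + u\right) + V = u + 2 V$)
$k{\left(p,g \right)} = 1 + \frac{g}{3}$
$c{\left(M,C \right)} = 3$ ($c{\left(M,C \right)} = 4 - 1 = 3$)
$R{\left(b \right)} = \frac{25}{1 + \frac{b}{3}}$
$R{\left(c{\left(6,2 \right)} \right)} \left(4 + 34\right) = \frac{75}{3 + 3} \left(4 + 34\right) = \frac{75}{6} \cdot 38 = 75 \cdot \frac{1}{6} \cdot 38 = \frac{25}{2} \cdot 38 = 475$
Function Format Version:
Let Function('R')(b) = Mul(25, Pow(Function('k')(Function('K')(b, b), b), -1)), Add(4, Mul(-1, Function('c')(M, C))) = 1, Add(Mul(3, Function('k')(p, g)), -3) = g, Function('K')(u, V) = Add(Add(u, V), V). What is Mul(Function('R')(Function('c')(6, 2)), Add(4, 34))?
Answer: 475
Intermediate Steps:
Function('K')(u, V) = Add(u, Mul(2, V)) (Function('K')(u, V) = Add(Add(V, u), V) = Add(u, Mul(2, V)))
Function('k')(p, g) = Add(1, Mul(Rational(1, 3), g))
Function('c')(M, C) = 3 (Function('c')(M, C) = Add(4, Mul(-1, 1)) = Add(4, -1) = 3)
Function('R')(b) = Mul(25, Pow(Add(1, Mul(Rational(1, 3), b)), -1))
Mul(Function('R')(Function('c')(6, 2)), Add(4, 34)) = Mul(Mul(75, Pow(Add(3, 3), -1)), Add(4, 34)) = Mul(Mul(75, Pow(6, -1)), 38) = Mul(Mul(75, Rational(1, 6)), 38) = Mul(Rational(25, 2), 38) = 475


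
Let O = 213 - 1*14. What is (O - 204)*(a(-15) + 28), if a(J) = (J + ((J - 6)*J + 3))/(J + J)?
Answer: -179/2 ≈ -89.500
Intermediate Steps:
O = 199 (O = 213 - 14 = 199)
a(J) = (3 + J + J*(-6 + J))/(2*J) (a(J) = (J + ((-6 + J)*J + 3))/((2*J)) = (J + (J*(-6 + J) + 3))*(1/(2*J)) = (J + (3 + J*(-6 + J)))*(1/(2*J)) = (3 + J + J*(-6 + J))*(1/(2*J)) = (3 + J + J*(-6 + J))/(2*J))
(O - 204)*(a(-15) + 28) = (199 - 204)*((½)*(3 - 15*(-5 - 15))/(-15) + 28) = -5*((½)*(-1/15)*(3 - 15*(-20)) + 28) = -5*((½)*(-1/15)*(3 + 300) + 28) = -5*((½)*(-1/15)*303 + 28) = -5*(-101/10 + 28) = -5*179/10 = -179/2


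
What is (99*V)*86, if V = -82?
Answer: -698148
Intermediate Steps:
(99*V)*86 = (99*(-82))*86 = -8118*86 = -698148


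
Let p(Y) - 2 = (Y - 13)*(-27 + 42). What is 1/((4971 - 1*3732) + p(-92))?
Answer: -1/334 ≈ -0.0029940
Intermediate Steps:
p(Y) = -193 + 15*Y (p(Y) = 2 + (Y - 13)*(-27 + 42) = 2 + (-13 + Y)*15 = 2 + (-195 + 15*Y) = -193 + 15*Y)
1/((4971 - 1*3732) + p(-92)) = 1/((4971 - 1*3732) + (-193 + 15*(-92))) = 1/((4971 - 3732) + (-193 - 1380)) = 1/(1239 - 1573) = 1/(-334) = -1/334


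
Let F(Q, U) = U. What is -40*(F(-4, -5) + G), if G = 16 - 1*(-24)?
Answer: -1400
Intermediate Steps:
G = 40 (G = 16 + 24 = 40)
-40*(F(-4, -5) + G) = -40*(-5 + 40) = -40*35 = -1400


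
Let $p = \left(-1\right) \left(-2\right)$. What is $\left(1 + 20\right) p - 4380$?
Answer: $-4338$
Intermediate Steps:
$p = 2$
$\left(1 + 20\right) p - 4380 = \left(1 + 20\right) 2 - 4380 = 21 \cdot 2 - 4380 = 42 - 4380 = -4338$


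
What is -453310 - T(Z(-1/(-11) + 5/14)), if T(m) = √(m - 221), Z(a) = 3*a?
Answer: -453310 - I*√5209358/154 ≈ -4.5331e+5 - 14.821*I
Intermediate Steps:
T(m) = √(-221 + m)
-453310 - T(Z(-1/(-11) + 5/14)) = -453310 - √(-221 + 3*(-1/(-11) + 5/14)) = -453310 - √(-221 + 3*(-1*(-1/11) + 5*(1/14))) = -453310 - √(-221 + 3*(1/11 + 5/14)) = -453310 - √(-221 + 3*(69/154)) = -453310 - √(-221 + 207/154) = -453310 - √(-33827/154) = -453310 - I*√5209358/154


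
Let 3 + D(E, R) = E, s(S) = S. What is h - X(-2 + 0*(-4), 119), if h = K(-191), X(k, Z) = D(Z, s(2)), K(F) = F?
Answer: -307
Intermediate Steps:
D(E, R) = -3 + E
X(k, Z) = -3 + Z
h = -191
h - X(-2 + 0*(-4), 119) = -191 - (-3 + 119) = -191 - 1*116 = -191 - 116 = -307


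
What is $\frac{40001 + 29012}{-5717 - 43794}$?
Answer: $- \frac{9859}{7073} \approx -1.3939$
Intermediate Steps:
$\frac{40001 + 29012}{-5717 - 43794} = \frac{69013}{-49511} = 69013 \left(- \frac{1}{49511}\right) = - \frac{9859}{7073}$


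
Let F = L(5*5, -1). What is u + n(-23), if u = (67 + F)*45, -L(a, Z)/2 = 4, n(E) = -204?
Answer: 2451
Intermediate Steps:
L(a, Z) = -8 (L(a, Z) = -2*4 = -8)
F = -8
u = 2655 (u = (67 - 8)*45 = 59*45 = 2655)
u + n(-23) = 2655 - 204 = 2451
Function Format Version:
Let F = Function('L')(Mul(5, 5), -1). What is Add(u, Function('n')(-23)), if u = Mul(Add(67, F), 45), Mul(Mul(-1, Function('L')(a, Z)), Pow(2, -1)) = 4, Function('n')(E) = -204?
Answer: 2451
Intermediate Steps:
Function('L')(a, Z) = -8 (Function('L')(a, Z) = Mul(-2, 4) = -8)
F = -8
u = 2655 (u = Mul(Add(67, -8), 45) = Mul(59, 45) = 2655)
Add(u, Function('n')(-23)) = Add(2655, -204) = 2451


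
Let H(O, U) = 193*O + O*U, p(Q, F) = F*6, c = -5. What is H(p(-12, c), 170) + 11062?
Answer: 172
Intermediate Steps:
p(Q, F) = 6*F
H(p(-12, c), 170) + 11062 = (6*(-5))*(193 + 170) + 11062 = -30*363 + 11062 = -10890 + 11062 = 172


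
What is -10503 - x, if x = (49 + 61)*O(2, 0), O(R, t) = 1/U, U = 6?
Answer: -31564/3 ≈ -10521.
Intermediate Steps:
O(R, t) = ⅙ (O(R, t) = 1/6 = ⅙)
x = 55/3 (x = (49 + 61)*(⅙) = 110*(⅙) = 55/3 ≈ 18.333)
-10503 - x = -10503 - 1*55/3 = -10503 - 55/3 = -31564/3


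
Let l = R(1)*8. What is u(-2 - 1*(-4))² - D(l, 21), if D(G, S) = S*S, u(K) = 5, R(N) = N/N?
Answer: -416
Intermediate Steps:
R(N) = 1
l = 8 (l = 1*8 = 8)
D(G, S) = S²
u(-2 - 1*(-4))² - D(l, 21) = 5² - 1*21² = 25 - 1*441 = 25 - 441 = -416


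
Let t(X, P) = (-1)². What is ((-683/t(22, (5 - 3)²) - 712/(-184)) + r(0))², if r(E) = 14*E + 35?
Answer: 219484225/529 ≈ 4.1490e+5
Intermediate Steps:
t(X, P) = 1
r(E) = 35 + 14*E
((-683/t(22, (5 - 3)²) - 712/(-184)) + r(0))² = ((-683/1 - 712/(-184)) + (35 + 14*0))² = ((-683*1 - 712*(-1/184)) + (35 + 0))² = ((-683 + 89/23) + 35)² = (-15620/23 + 35)² = (-14815/23)² = 219484225/529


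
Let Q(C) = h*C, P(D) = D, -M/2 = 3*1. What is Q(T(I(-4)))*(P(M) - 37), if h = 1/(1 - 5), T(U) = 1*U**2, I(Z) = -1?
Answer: 43/4 ≈ 10.750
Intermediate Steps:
M = -6 ≈ -6.0000
T(U) = U**2
h = -1/4 (h = 1/(-4) = -1/4 ≈ -0.25000)
Q(C) = -C/4
Q(T(I(-4)))*(P(M) - 37) = (-1/4*(-1)**2)*(-6 - 37) = -1/4*1*(-43) = -1/4*(-43) = 43/4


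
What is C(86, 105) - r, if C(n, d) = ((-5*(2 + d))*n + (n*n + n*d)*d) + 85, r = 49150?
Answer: 1629655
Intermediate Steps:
C(n, d) = 85 + d*(n**2 + d*n) + n*(-10 - 5*d) (C(n, d) = ((-10 - 5*d)*n + (n**2 + d*n)*d) + 85 = (n*(-10 - 5*d) + d*(n**2 + d*n)) + 85 = (d*(n**2 + d*n) + n*(-10 - 5*d)) + 85 = 85 + d*(n**2 + d*n) + n*(-10 - 5*d))
C(86, 105) - r = (85 - 10*86 + 105*86**2 + 86*105**2 - 5*105*86) - 1*49150 = (85 - 860 + 105*7396 + 86*11025 - 45150) - 49150 = (85 - 860 + 776580 + 948150 - 45150) - 49150 = 1678805 - 49150 = 1629655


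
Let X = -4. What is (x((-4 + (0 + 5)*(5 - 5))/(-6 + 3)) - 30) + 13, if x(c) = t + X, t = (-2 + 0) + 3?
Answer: -20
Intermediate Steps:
t = 1 (t = -2 + 3 = 1)
x(c) = -3 (x(c) = 1 - 4 = -3)
(x((-4 + (0 + 5)*(5 - 5))/(-6 + 3)) - 30) + 13 = (-3 - 30) + 13 = -33 + 13 = -20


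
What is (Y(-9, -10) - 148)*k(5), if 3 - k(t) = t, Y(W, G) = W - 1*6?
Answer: 326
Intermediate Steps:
Y(W, G) = -6 + W (Y(W, G) = W - 6 = -6 + W)
k(t) = 3 - t
(Y(-9, -10) - 148)*k(5) = ((-6 - 9) - 148)*(3 - 1*5) = (-15 - 148)*(3 - 5) = -163*(-2) = 326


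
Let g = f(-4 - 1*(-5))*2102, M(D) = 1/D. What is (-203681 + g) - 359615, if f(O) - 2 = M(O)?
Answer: -556990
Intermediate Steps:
f(O) = 2 + 1/O
g = 6306 (g = (2 + 1/(-4 - 1*(-5)))*2102 = (2 + 1/(-4 + 5))*2102 = (2 + 1/1)*2102 = (2 + 1)*2102 = 3*2102 = 6306)
(-203681 + g) - 359615 = (-203681 + 6306) - 359615 = -197375 - 359615 = -556990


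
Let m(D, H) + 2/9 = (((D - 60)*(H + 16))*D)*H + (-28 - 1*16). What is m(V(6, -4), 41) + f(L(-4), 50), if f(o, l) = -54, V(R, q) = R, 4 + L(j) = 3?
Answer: -6815576/9 ≈ -7.5729e+5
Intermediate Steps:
L(j) = -1 (L(j) = -4 + 3 = -1)
m(D, H) = -398/9 + D*H*(-60 + D)*(16 + H) (m(D, H) = -2/9 + ((((D - 60)*(H + 16))*D)*H + (-28 - 1*16)) = -2/9 + ((((-60 + D)*(16 + H))*D)*H + (-28 - 16)) = -2/9 + ((D*(-60 + D)*(16 + H))*H - 44) = -2/9 + (D*H*(-60 + D)*(16 + H) - 44) = -2/9 + (-44 + D*H*(-60 + D)*(16 + H)) = -398/9 + D*H*(-60 + D)*(16 + H))
m(V(6, -4), 41) + f(L(-4), 50) = (-398/9 + 6²*41² - 960*6*41 - 60*6*41² + 16*41*6²) - 54 = (-398/9 + 36*1681 - 236160 - 60*6*1681 + 16*41*36) - 54 = (-398/9 + 60516 - 236160 - 605160 + 23616) - 54 = -6815090/9 - 54 = -6815576/9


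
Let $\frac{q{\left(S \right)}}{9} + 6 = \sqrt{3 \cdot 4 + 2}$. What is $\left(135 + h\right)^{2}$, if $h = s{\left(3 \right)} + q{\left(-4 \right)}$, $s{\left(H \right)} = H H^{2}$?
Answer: $12798 + 1944 \sqrt{14} \approx 20072.0$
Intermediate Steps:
$s{\left(H \right)} = H^{3}$
$q{\left(S \right)} = -54 + 9 \sqrt{14}$ ($q{\left(S \right)} = -54 + 9 \sqrt{3 \cdot 4 + 2} = -54 + 9 \sqrt{12 + 2} = -54 + 9 \sqrt{14}$)
$h = -27 + 9 \sqrt{14}$ ($h = 3^{3} - \left(54 - 9 \sqrt{14}\right) = 27 - \left(54 - 9 \sqrt{14}\right) = -27 + 9 \sqrt{14} \approx 6.6749$)
$\left(135 + h\right)^{2} = \left(135 - \left(27 - 9 \sqrt{14}\right)\right)^{2} = \left(108 + 9 \sqrt{14}\right)^{2}$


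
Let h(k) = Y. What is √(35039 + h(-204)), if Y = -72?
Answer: √34967 ≈ 186.99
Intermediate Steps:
h(k) = -72
√(35039 + h(-204)) = √(35039 - 72) = √34967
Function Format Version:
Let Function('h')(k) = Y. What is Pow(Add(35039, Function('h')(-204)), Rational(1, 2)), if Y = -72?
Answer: Pow(34967, Rational(1, 2)) ≈ 186.99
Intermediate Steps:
Function('h')(k) = -72
Pow(Add(35039, Function('h')(-204)), Rational(1, 2)) = Pow(Add(35039, -72), Rational(1, 2)) = Pow(34967, Rational(1, 2))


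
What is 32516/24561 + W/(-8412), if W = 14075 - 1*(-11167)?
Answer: -57740695/34434522 ≈ -1.6768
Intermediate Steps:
W = 25242 (W = 14075 + 11167 = 25242)
32516/24561 + W/(-8412) = 32516/24561 + 25242/(-8412) = 32516*(1/24561) + 25242*(-1/8412) = 32516/24561 - 4207/1402 = -57740695/34434522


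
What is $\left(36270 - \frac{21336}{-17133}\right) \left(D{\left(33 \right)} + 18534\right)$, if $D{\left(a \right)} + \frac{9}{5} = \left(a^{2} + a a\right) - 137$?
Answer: $\frac{21308186005012}{28555} \approx 7.4622 \cdot 10^{8}$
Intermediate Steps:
$D{\left(a \right)} = - \frac{694}{5} + 2 a^{2}$ ($D{\left(a \right)} = - \frac{9}{5} - \left(137 - a^{2} - a a\right) = - \frac{9}{5} + \left(\left(a^{2} + a^{2}\right) - 137\right) = - \frac{9}{5} + \left(2 a^{2} - 137\right) = - \frac{9}{5} + \left(-137 + 2 a^{2}\right) = - \frac{694}{5} + 2 a^{2}$)
$\left(36270 - \frac{21336}{-17133}\right) \left(D{\left(33 \right)} + 18534\right) = \left(36270 - \frac{21336}{-17133}\right) \left(\left(- \frac{694}{5} + 2 \cdot 33^{2}\right) + 18534\right) = \left(36270 - - \frac{7112}{5711}\right) \left(\left(- \frac{694}{5} + 2 \cdot 1089\right) + 18534\right) = \left(36270 + \frac{7112}{5711}\right) \left(\left(- \frac{694}{5} + 2178\right) + 18534\right) = \frac{207145082 \left(\frac{10196}{5} + 18534\right)}{5711} = \frac{207145082}{5711} \cdot \frac{102866}{5} = \frac{21308186005012}{28555}$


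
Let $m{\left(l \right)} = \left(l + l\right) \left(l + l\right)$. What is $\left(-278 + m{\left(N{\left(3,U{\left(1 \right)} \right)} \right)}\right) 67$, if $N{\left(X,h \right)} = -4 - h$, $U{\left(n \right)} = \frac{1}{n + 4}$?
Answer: $- \frac{347462}{25} \approx -13898.0$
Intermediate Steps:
$U{\left(n \right)} = \frac{1}{4 + n}$
$m{\left(l \right)} = 4 l^{2}$ ($m{\left(l \right)} = 2 l 2 l = 4 l^{2}$)
$\left(-278 + m{\left(N{\left(3,U{\left(1 \right)} \right)} \right)}\right) 67 = \left(-278 + 4 \left(-4 - \frac{1}{4 + 1}\right)^{2}\right) 67 = \left(-278 + 4 \left(-4 - \frac{1}{5}\right)^{2}\right) 67 = \left(-278 + 4 \left(- \frac{21}{5}\right)^{2}\right) 67 = \left(-278 + 4 \cdot \frac{441}{25}\right) 67 = \left(-278 + \frac{1764}{25}\right) 67 = \left(- \frac{5186}{25}\right) 67 = - \frac{347462}{25}$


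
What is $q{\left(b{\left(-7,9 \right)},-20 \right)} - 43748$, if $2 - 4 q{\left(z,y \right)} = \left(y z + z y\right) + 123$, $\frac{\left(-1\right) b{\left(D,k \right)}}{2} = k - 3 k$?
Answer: $- \frac{173673}{4} \approx -43418.0$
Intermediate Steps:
$b{\left(D,k \right)} = 4 k$ ($b{\left(D,k \right)} = - 2 \left(k - 3 k\right) = - 2 \left(- 2 k\right) = 4 k$)
$q{\left(z,y \right)} = - \frac{121}{4} - \frac{y z}{2}$ ($q{\left(z,y \right)} = \frac{1}{2} - \frac{\left(y z + z y\right) + 123}{4} = \frac{1}{2} - \frac{\left(y z + y z\right) + 123}{4} = \frac{1}{2} - \frac{2 y z + 123}{4} = \frac{1}{2} - \frac{123 + 2 y z}{4} = \frac{1}{2} - \left(\frac{123}{4} + \frac{y z}{2}\right) = - \frac{121}{4} - \frac{y z}{2}$)
$q{\left(b{\left(-7,9 \right)},-20 \right)} - 43748 = \left(- \frac{121}{4} - - 10 \cdot 4 \cdot 9\right) - 43748 = \left(- \frac{121}{4} - \left(-10\right) 36\right) - 43748 = \left(- \frac{121}{4} + 360\right) - 43748 = \frac{1319}{4} - 43748 = - \frac{173673}{4}$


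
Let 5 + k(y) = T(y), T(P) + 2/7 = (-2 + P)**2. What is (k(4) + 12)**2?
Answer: 5625/49 ≈ 114.80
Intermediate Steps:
T(P) = -2/7 + (-2 + P)**2
k(y) = -37/7 + (-2 + y)**2 (k(y) = -5 + (-2/7 + (-2 + y)**2) = -37/7 + (-2 + y)**2)
(k(4) + 12)**2 = ((-37/7 + (-2 + 4)**2) + 12)**2 = ((-37/7 + 2**2) + 12)**2 = ((-37/7 + 4) + 12)**2 = (-9/7 + 12)**2 = (75/7)**2 = 5625/49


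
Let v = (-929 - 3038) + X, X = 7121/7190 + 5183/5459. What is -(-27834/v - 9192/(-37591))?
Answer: -42498350411208852/5850266420419751 ≈ -7.2643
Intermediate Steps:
X = 76139309/39250210 (X = 7121*(1/7190) + 5183*(1/5459) = 7121/7190 + 5183/5459 = 76139309/39250210 ≈ 1.9398)
v = -155629443761/39250210 (v = (-929 - 3038) + 76139309/39250210 = -3967 + 76139309/39250210 = -155629443761/39250210 ≈ -3965.1)
-(-27834/v - 9192/(-37591)) = -(-27834/(-155629443761/39250210) - 9192/(-37591)) = -(-27834*(-39250210/155629443761) - 9192*(-1/37591)) = -(1092490345140/155629443761 + 9192/37591) = -1*42498350411208852/5850266420419751 = -42498350411208852/5850266420419751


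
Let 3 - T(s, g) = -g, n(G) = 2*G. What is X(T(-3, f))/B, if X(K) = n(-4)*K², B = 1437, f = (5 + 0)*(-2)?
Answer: -392/1437 ≈ -0.27279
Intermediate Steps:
f = -10 (f = 5*(-2) = -10)
T(s, g) = 3 + g (T(s, g) = 3 - (-1)*g = 3 + g)
X(K) = -8*K² (X(K) = (2*(-4))*K² = -8*K²)
X(T(-3, f))/B = -8*(3 - 10)²/1437 = -8*(-7)²*(1/1437) = -8*49*(1/1437) = -392*1/1437 = -392/1437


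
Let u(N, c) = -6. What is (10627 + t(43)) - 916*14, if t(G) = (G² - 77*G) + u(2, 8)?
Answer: -3665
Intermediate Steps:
t(G) = -6 + G² - 77*G (t(G) = (G² - 77*G) - 6 = -6 + G² - 77*G)
(10627 + t(43)) - 916*14 = (10627 + (-6 + 43² - 77*43)) - 916*14 = (10627 + (-6 + 1849 - 3311)) - 12824 = (10627 - 1468) - 12824 = 9159 - 12824 = -3665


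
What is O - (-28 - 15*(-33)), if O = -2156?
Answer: -2623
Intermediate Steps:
O - (-28 - 15*(-33)) = -2156 - (-28 - 15*(-33)) = -2156 - (-28 + 495) = -2156 - 1*467 = -2156 - 467 = -2623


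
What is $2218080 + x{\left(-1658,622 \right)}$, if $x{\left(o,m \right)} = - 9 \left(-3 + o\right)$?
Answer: $2233029$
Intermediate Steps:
$x{\left(o,m \right)} = 27 - 9 o$
$2218080 + x{\left(-1658,622 \right)} = 2218080 + \left(27 - -14922\right) = 2218080 + \left(27 + 14922\right) = 2218080 + 14949 = 2233029$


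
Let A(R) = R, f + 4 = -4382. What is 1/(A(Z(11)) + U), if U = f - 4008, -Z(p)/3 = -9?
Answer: -1/8367 ≈ -0.00011952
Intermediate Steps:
f = -4386 (f = -4 - 4382 = -4386)
Z(p) = 27 (Z(p) = -3*(-9) = 27)
U = -8394 (U = -4386 - 4008 = -8394)
1/(A(Z(11)) + U) = 1/(27 - 8394) = 1/(-8367) = -1/8367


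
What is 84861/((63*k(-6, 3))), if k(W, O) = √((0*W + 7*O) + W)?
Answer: 449*√15/5 ≈ 347.79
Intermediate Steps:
k(W, O) = √(W + 7*O) (k(W, O) = √((0 + 7*O) + W) = √(7*O + W) = √(W + 7*O))
84861/((63*k(-6, 3))) = 84861/((63*√(-6 + 7*3))) = 84861/((63*√(-6 + 21))) = 84861/((63*√15)) = 84861*(√15/945) = 449*√15/5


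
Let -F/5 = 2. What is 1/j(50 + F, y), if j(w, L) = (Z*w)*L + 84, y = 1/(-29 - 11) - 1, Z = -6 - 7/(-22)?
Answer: 22/6973 ≈ 0.0031550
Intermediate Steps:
Z = -125/22 (Z = -6 - 7*(-1/22) = -6 + 7/22 = -125/22 ≈ -5.6818)
F = -10 (F = -5*2 = -10)
y = -41/40 (y = 1/(-40) - 1 = -1/40 - 1 = -41/40 ≈ -1.0250)
j(w, L) = 84 - 125*L*w/22 (j(w, L) = (-125*w/22)*L + 84 = -125*L*w/22 + 84 = 84 - 125*L*w/22)
1/j(50 + F, y) = 1/(84 - 125/22*(-41/40)*(50 - 10)) = 1/(84 - 125/22*(-41/40)*40) = 1/(84 + 5125/22) = 1/(6973/22) = 22/6973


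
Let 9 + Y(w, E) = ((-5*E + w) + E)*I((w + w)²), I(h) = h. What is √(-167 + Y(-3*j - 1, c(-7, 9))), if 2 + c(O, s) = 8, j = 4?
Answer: 2*I*√6297 ≈ 158.71*I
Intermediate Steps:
c(O, s) = 6 (c(O, s) = -2 + 8 = 6)
Y(w, E) = -9 + 4*w²*(w - 4*E) (Y(w, E) = -9 + ((-5*E + w) + E)*(w + w)² = -9 + ((w - 5*E) + E)*(2*w)² = -9 + (w - 4*E)*(4*w²) = -9 + 4*w²*(w - 4*E))
√(-167 + Y(-3*j - 1, c(-7, 9))) = √(-167 + (-9 + 4*(-3*4 - 1)³ - 16*6*(-3*4 - 1)²)) = √(-167 + (-9 + 4*(-12 - 1)³ - 16*6*(-12 - 1)²)) = √(-167 + (-9 + 4*(-13)³ - 16*6*(-13)²)) = √(-167 + (-9 + 4*(-2197) - 16*6*169)) = √(-167 + (-9 - 8788 - 16224)) = √(-167 - 25021) = √(-25188) = 2*I*√6297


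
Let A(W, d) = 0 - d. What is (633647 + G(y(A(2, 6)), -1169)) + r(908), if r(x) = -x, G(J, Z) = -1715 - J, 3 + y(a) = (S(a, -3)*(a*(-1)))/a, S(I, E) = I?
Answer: 631021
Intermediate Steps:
A(W, d) = -d
y(a) = -3 - a (y(a) = -3 + (a*(a*(-1)))/a = -3 + (a*(-a))/a = -3 + (-a²)/a = -3 - a)
(633647 + G(y(A(2, 6)), -1169)) + r(908) = (633647 + (-1715 - (-3 - (-1)*6))) - 1*908 = (633647 + (-1715 - (-3 - 1*(-6)))) - 908 = (633647 + (-1715 - (-3 + 6))) - 908 = (633647 + (-1715 - 1*3)) - 908 = (633647 + (-1715 - 3)) - 908 = (633647 - 1718) - 908 = 631929 - 908 = 631021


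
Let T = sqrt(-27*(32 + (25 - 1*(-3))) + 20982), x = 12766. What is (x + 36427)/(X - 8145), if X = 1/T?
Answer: -7757907783570/1284494926049 - 49193*sqrt(19362)/1284494926049 ≈ -6.0397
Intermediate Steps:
T = sqrt(19362) (T = sqrt(-27*(32 + (25 + 3)) + 20982) = sqrt(-27*(32 + 28) + 20982) = sqrt(-27*60 + 20982) = sqrt(-1620 + 20982) = sqrt(19362) ≈ 139.15)
X = sqrt(19362)/19362 (X = 1/(sqrt(19362)) = sqrt(19362)/19362 ≈ 0.0071866)
(x + 36427)/(X - 8145) = (12766 + 36427)/(sqrt(19362)/19362 - 8145) = 49193/(-8145 + sqrt(19362)/19362)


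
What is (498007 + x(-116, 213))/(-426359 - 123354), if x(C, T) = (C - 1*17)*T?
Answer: -469678/549713 ≈ -0.85441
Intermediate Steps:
x(C, T) = T*(-17 + C) (x(C, T) = (C - 17)*T = (-17 + C)*T = T*(-17 + C))
(498007 + x(-116, 213))/(-426359 - 123354) = (498007 + 213*(-17 - 116))/(-426359 - 123354) = (498007 + 213*(-133))/(-549713) = (498007 - 28329)*(-1/549713) = 469678*(-1/549713) = -469678/549713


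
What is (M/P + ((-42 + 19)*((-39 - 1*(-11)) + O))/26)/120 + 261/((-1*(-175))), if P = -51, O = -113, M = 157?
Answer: 13951949/5569200 ≈ 2.5052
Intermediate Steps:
(M/P + ((-42 + 19)*((-39 - 1*(-11)) + O))/26)/120 + 261/((-1*(-175))) = (157/(-51) + ((-42 + 19)*((-39 - 1*(-11)) - 113))/26)/120 + 261/((-1*(-175))) = (157*(-1/51) - 23*((-39 + 11) - 113)*(1/26))*(1/120) + 261/175 = (-157/51 - 23*(-28 - 113)*(1/26))*(1/120) + 261*(1/175) = (-157/51 - 23*(-141)*(1/26))*(1/120) + 261/175 = (-157/51 + 3243*(1/26))*(1/120) + 261/175 = (-157/51 + 3243/26)*(1/120) + 261/175 = (161311/1326)*(1/120) + 261/175 = 161311/159120 + 261/175 = 13951949/5569200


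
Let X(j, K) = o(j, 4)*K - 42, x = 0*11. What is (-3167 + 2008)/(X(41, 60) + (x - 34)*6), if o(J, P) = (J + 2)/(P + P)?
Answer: -2318/153 ≈ -15.150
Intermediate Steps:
x = 0
o(J, P) = (2 + J)/(2*P) (o(J, P) = (2 + J)/((2*P)) = (2 + J)*(1/(2*P)) = (2 + J)/(2*P))
X(j, K) = -42 + K*(1/4 + j/8) (X(j, K) = ((1/2)*(2 + j)/4)*K - 42 = ((1/2)*(1/4)*(2 + j))*K - 42 = (1/4 + j/8)*K - 42 = K*(1/4 + j/8) - 42 = -42 + K*(1/4 + j/8))
(-3167 + 2008)/(X(41, 60) + (x - 34)*6) = (-3167 + 2008)/((-42 + (1/8)*60*(2 + 41)) + (0 - 34)*6) = -1159/((-42 + (1/8)*60*43) - 34*6) = -1159/((-42 + 645/2) - 204) = -1159/(561/2 - 204) = -1159/153/2 = -1159*2/153 = -2318/153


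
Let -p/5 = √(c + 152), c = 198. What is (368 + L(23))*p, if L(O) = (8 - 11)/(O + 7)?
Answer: -18395*√14/2 ≈ -34414.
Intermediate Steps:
L(O) = -3/(7 + O)
p = -25*√14 (p = -5*√(198 + 152) = -25*√14 ≈ -93.541)
(368 + L(23))*p = (368 - 3/(7 + 23))*(-25*√14) = (368 - 3/30)*(-25*√14) = (368 - 3*1/30)*(-25*√14) = (368 - ⅒)*(-25*√14) = 3679*(-25*√14)/10 = -18395*√14/2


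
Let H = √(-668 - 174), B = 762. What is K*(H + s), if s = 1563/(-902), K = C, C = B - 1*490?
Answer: -212568/451 + 272*I*√842 ≈ -471.33 + 7892.7*I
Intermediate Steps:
C = 272 (C = 762 - 1*490 = 762 - 490 = 272)
H = I*√842 (H = √(-842) = I*√842 ≈ 29.017*I)
K = 272
s = -1563/902 (s = 1563*(-1/902) = -1563/902 ≈ -1.7328)
K*(H + s) = 272*(I*√842 - 1563/902) = 272*(-1563/902 + I*√842) = -212568/451 + 272*I*√842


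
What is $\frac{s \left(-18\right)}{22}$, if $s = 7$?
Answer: $- \frac{63}{11} \approx -5.7273$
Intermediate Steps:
$\frac{s \left(-18\right)}{22} = \frac{7 \left(-18\right)}{22} = \left(-126\right) \frac{1}{22} = - \frac{63}{11}$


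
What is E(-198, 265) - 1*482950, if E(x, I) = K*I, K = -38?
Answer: -493020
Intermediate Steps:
E(x, I) = -38*I
E(-198, 265) - 1*482950 = -38*265 - 1*482950 = -10070 - 482950 = -493020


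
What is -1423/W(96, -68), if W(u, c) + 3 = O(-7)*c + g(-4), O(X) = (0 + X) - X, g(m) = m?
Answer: 1423/7 ≈ 203.29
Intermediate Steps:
O(X) = 0 (O(X) = X - X = 0)
W(u, c) = -7 (W(u, c) = -3 + (0*c - 4) = -3 + (0 - 4) = -3 - 4 = -7)
-1423/W(96, -68) = -1423/(-7) = -1423*(-⅐) = 1423/7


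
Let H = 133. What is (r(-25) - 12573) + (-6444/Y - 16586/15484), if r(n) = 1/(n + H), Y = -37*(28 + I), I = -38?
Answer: -973857404371/77342580 ≈ -12591.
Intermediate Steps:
Y = 370 (Y = -37*(28 - 38) = -37*(-10) = 370)
r(n) = 1/(133 + n) (r(n) = 1/(n + 133) = 1/(133 + n))
(r(-25) - 12573) + (-6444/Y - 16586/15484) = (1/(133 - 25) - 12573) + (-6444/370 - 16586/15484) = (1/108 - 12573) + (-6444*1/370 - 16586*1/15484) = (1/108 - 12573) + (-3222/185 - 8293/7742) = -1357883/108 - 26478929/1432270 = -973857404371/77342580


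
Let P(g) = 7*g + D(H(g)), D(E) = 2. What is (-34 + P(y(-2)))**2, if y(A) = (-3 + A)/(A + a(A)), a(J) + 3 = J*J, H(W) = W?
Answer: 9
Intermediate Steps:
a(J) = -3 + J**2 (a(J) = -3 + J*J = -3 + J**2)
y(A) = (-3 + A)/(-3 + A + A**2) (y(A) = (-3 + A)/(A + (-3 + A**2)) = (-3 + A)/(-3 + A + A**2))
P(g) = 2 + 7*g (P(g) = 7*g + 2 = 2 + 7*g)
(-34 + P(y(-2)))**2 = (-34 + (2 + 7*((-3 - 2)/(-3 - 2 + (-2)**2))))**2 = (-34 + (2 + 7*(-5/(-3 - 2 + 4))))**2 = (-34 + (2 + 7*(-5/(-1))))**2 = (-34 + (2 + 7*(-1*(-5))))**2 = (-34 + (2 + 7*5))**2 = (-34 + (2 + 35))**2 = (-34 + 37)**2 = 3**2 = 9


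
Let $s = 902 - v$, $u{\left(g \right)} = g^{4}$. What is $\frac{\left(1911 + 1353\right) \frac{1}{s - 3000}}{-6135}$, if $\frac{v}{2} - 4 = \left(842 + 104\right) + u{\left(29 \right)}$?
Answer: $\frac{17}{45327425} \approx 3.7505 \cdot 10^{-7}$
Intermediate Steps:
$v = 1416462$ ($v = 8 + 2 \left(\left(842 + 104\right) + 29^{4}\right) = 8 + 2 \left(946 + 707281\right) = 8 + 2 \cdot 708227 = 8 + 1416454 = 1416462$)
$s = -1415560$ ($s = 902 - 1416462 = -1415560$)
$\frac{\left(1911 + 1353\right) \frac{1}{s - 3000}}{-6135} = \frac{\left(1911 + 1353\right) \frac{1}{-1415560 - 3000}}{-6135} = \frac{3264}{-1418560} \left(- \frac{1}{6135}\right) = 3264 \left(- \frac{1}{1418560}\right) \left(- \frac{1}{6135}\right) = \left(- \frac{51}{22165}\right) \left(- \frac{1}{6135}\right) = \frac{17}{45327425}$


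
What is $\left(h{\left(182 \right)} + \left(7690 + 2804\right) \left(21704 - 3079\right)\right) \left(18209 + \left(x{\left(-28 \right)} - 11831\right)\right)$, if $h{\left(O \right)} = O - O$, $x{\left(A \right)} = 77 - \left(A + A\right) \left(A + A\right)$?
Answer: $648701039250$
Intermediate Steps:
$x{\left(A \right)} = 77 - 4 A^{2}$ ($x{\left(A \right)} = 77 - 2 A 2 A = 77 - 4 A^{2}$)
$h{\left(O \right)} = 0$
$\left(h{\left(182 \right)} + \left(7690 + 2804\right) \left(21704 - 3079\right)\right) \left(18209 + \left(x{\left(-28 \right)} - 11831\right)\right) = \left(0 + \left(7690 + 2804\right) \left(21704 - 3079\right)\right) \left(18209 - \left(11754 + 3136\right)\right) = \left(0 + 10494 \cdot 18625\right) \left(18209 + \left(\left(77 - 3136\right) - 11831\right)\right) = \left(0 + 195450750\right) \left(18209 + \left(\left(77 - 3136\right) - 11831\right)\right) = 195450750 \left(18209 - 14890\right) = 195450750 \cdot 3319 = 648701039250$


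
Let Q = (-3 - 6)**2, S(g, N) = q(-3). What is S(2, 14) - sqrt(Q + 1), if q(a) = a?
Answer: -3 - sqrt(82) ≈ -12.055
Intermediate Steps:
S(g, N) = -3
Q = 81 (Q = (-9)**2 = 81)
S(2, 14) - sqrt(Q + 1) = -3 - sqrt(81 + 1) = -3 - sqrt(82)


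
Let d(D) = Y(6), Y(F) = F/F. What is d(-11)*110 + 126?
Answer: 236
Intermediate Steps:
Y(F) = 1
d(D) = 1
d(-11)*110 + 126 = 1*110 + 126 = 110 + 126 = 236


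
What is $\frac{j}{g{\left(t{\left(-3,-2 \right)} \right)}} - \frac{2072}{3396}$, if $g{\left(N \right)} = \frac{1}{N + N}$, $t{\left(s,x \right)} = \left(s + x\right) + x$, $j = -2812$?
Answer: $\frac{33422914}{849} \approx 39367.0$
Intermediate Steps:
$t{\left(s,x \right)} = s + 2 x$
$g{\left(N \right)} = \frac{1}{2 N}$
$\frac{j}{g{\left(t{\left(-3,-2 \right)} \right)}} - \frac{2072}{3396} = - \frac{2812}{\frac{1}{2} \frac{1}{-3 + 2 \left(-2\right)}} - \frac{2072}{3396} = - \frac{2812}{\frac{1}{2} \frac{1}{-3 - 4}} - \frac{518}{849} = - \frac{2812}{\frac{1}{2} \frac{1}{-7}} - \frac{518}{849} = - \frac{2812}{\frac{1}{2} \left(- \frac{1}{7}\right)} - \frac{518}{849} = - \frac{2812}{- \frac{1}{14}} - \frac{518}{849} = \left(-2812\right) \left(-14\right) - \frac{518}{849} = 39368 - \frac{518}{849} = \frac{33422914}{849}$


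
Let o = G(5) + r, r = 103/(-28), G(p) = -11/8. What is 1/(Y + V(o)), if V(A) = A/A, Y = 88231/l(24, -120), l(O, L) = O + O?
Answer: 48/88279 ≈ 0.00054373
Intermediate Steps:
G(p) = -11/8 (G(p) = -11*⅛ = -11/8)
r = -103/28 (r = 103*(-1/28) = -103/28 ≈ -3.6786)
l(O, L) = 2*O
Y = 88231/48 (Y = 88231/((2*24)) = 88231/48 ≈ 1838.1)
o = -283/56 (o = -11/8 - 103/28 = -283/56 ≈ -5.0536)
V(A) = 1
1/(Y + V(o)) = 1/(88231/48 + 1) = 1/(88279/48) = 48/88279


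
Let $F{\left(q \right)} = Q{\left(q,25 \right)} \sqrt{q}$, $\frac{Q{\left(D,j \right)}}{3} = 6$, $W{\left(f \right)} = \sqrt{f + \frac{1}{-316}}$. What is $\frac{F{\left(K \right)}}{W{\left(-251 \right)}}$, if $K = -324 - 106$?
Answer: $\frac{12 \sqrt{299377610}}{8813} \approx 23.56$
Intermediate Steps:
$W{\left(f \right)} = \sqrt{- \frac{1}{316} + f}$ ($W{\left(f \right)} = \sqrt{f - \frac{1}{316}} = \sqrt{- \frac{1}{316} + f}$)
$K = -430$ ($K = -324 - 106 = -430$)
$Q{\left(D,j \right)} = 18$ ($Q{\left(D,j \right)} = 3 \cdot 6 = 18$)
$F{\left(q \right)} = 18 \sqrt{q}$
$\frac{F{\left(K \right)}}{W{\left(-251 \right)}} = \frac{18 \sqrt{-430}}{\frac{1}{158} \sqrt{-79 + 24964 \left(-251\right)}} = \frac{18 i \sqrt{430}}{\frac{1}{158} \sqrt{-79 - 6265964}} = \frac{18 i \sqrt{430}}{\frac{1}{158} \sqrt{-6266043}} = \frac{18 i \sqrt{430}}{\frac{1}{158} \cdot 3 i \sqrt{696227}} = \frac{18 i \sqrt{430}}{\frac{3}{158} i \sqrt{696227}} = 18 i \sqrt{430} \left(- \frac{2 i \sqrt{696227}}{26439}\right) = \frac{12 \sqrt{299377610}}{8813}$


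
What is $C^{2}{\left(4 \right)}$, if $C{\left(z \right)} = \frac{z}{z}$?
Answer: $1$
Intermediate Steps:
$C{\left(z \right)} = 1$
$C^{2}{\left(4 \right)} = 1^{2} = 1$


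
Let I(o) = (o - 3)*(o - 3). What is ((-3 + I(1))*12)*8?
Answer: 96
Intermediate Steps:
I(o) = (-3 + o)² (I(o) = (-3 + o)*(-3 + o) = (-3 + o)²)
((-3 + I(1))*12)*8 = ((-3 + (-3 + 1)²)*12)*8 = ((-3 + (-2)²)*12)*8 = ((-3 + 4)*12)*8 = (1*12)*8 = 12*8 = 96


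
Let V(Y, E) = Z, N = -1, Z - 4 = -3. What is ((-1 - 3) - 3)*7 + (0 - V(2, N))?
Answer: -50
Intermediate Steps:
Z = 1 (Z = 4 - 3 = 1)
V(Y, E) = 1
((-1 - 3) - 3)*7 + (0 - V(2, N)) = ((-1 - 3) - 3)*7 + (0 - 1*1) = (-4 - 3)*7 + (0 - 1) = -7*7 - 1 = -49 - 1 = -50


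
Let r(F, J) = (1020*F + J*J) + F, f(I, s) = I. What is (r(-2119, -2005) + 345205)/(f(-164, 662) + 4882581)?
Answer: 2201731/4882417 ≈ 0.45095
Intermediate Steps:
r(F, J) = J² + 1021*F (r(F, J) = (1020*F + J²) + F = (J² + 1020*F) + F = J² + 1021*F)
(r(-2119, -2005) + 345205)/(f(-164, 662) + 4882581) = (((-2005)² + 1021*(-2119)) + 345205)/(-164 + 4882581) = ((4020025 - 2163499) + 345205)/4882417 = (1856526 + 345205)*(1/4882417) = 2201731*(1/4882417) = 2201731/4882417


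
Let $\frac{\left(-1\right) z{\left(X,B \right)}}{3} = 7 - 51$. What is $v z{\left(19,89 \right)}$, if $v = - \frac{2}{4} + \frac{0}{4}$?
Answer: $-66$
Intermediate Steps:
$z{\left(X,B \right)} = 132$ ($z{\left(X,B \right)} = - 3 \left(7 - 51\right) = \left(-3\right) \left(-44\right) = 132$)
$v = - \frac{1}{2}$ ($v = \left(-2\right) \frac{1}{4} + 0 \cdot \frac{1}{4} = - \frac{1}{2} + 0 = - \frac{1}{2} \approx -0.5$)
$v z{\left(19,89 \right)} = \left(- \frac{1}{2}\right) 132 = -66$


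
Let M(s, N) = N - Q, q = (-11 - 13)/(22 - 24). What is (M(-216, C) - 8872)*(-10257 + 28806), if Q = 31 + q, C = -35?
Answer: -166013550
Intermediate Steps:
q = 12 (q = -24/(-2) = -24*(-½) = 12)
Q = 43 (Q = 31 + 12 = 43)
M(s, N) = -43 + N (M(s, N) = N - 1*43 = N - 43 = -43 + N)
(M(-216, C) - 8872)*(-10257 + 28806) = ((-43 - 35) - 8872)*(-10257 + 28806) = (-78 - 8872)*18549 = -8950*18549 = -166013550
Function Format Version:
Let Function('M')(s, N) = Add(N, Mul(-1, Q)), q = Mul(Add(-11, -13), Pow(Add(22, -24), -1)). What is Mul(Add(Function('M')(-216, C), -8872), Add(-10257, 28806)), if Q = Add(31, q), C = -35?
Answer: -166013550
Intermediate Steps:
q = 12 (q = Mul(-24, Pow(-2, -1)) = Mul(-24, Rational(-1, 2)) = 12)
Q = 43 (Q = Add(31, 12) = 43)
Function('M')(s, N) = Add(-43, N) (Function('M')(s, N) = Add(N, Mul(-1, 43)) = Add(N, -43) = Add(-43, N))
Mul(Add(Function('M')(-216, C), -8872), Add(-10257, 28806)) = Mul(Add(Add(-43, -35), -8872), Add(-10257, 28806)) = Mul(Add(-78, -8872), 18549) = Mul(-8950, 18549) = -166013550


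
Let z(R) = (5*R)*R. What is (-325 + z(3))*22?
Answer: -6160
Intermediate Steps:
z(R) = 5*R²
(-325 + z(3))*22 = (-325 + 5*3²)*22 = (-325 + 5*9)*22 = (-325 + 45)*22 = -280*22 = -6160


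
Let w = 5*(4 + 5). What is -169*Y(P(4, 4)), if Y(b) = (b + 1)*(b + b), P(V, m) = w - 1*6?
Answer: -527280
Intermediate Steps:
w = 45 (w = 5*9 = 45)
P(V, m) = 39 (P(V, m) = 45 - 1*6 = 45 - 6 = 39)
Y(b) = 2*b*(1 + b) (Y(b) = (1 + b)*(2*b) = 2*b*(1 + b))
-169*Y(P(4, 4)) = -338*39*(1 + 39) = -338*39*40 = -169*3120 = -527280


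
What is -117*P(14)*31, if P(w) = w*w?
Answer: -710892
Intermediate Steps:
P(w) = w²
-117*P(14)*31 = -117*14²*31 = -117*196*31 = -22932*31 = -710892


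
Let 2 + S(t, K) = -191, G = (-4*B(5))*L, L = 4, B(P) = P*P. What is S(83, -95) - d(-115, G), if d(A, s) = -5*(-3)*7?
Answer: -298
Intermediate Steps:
B(P) = P**2
G = -400 (G = -4*5**2*4 = -4*25*4 = -100*4 = -400)
S(t, K) = -193 (S(t, K) = -2 - 191 = -193)
d(A, s) = 105 (d(A, s) = 15*7 = 105)
S(83, -95) - d(-115, G) = -193 - 1*105 = -193 - 105 = -298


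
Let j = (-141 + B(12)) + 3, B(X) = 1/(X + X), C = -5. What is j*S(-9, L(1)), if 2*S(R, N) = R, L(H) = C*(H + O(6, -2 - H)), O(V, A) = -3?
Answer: 9933/16 ≈ 620.81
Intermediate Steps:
L(H) = 15 - 5*H (L(H) = -5*(H - 3) = -5*(-3 + H) = 15 - 5*H)
S(R, N) = R/2
B(X) = 1/(2*X)
j = -3311/24 (j = (-141 + (½)/12) + 3 = (-141 + (½)*(1/12)) + 3 = (-141 + 1/24) + 3 = -3383/24 + 3 = -3311/24 ≈ -137.96)
j*S(-9, L(1)) = -3311*(-9)/48 = -3311/24*(-9/2) = 9933/16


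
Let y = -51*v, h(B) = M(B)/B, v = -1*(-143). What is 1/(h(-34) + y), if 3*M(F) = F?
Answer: -3/21878 ≈ -0.00013712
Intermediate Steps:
v = 143
M(F) = F/3
h(B) = ⅓ (h(B) = (B/3)/B = ⅓)
y = -7293 (y = -51*143 = -7293)
1/(h(-34) + y) = 1/(⅓ - 7293) = 1/(-21878/3) = -3/21878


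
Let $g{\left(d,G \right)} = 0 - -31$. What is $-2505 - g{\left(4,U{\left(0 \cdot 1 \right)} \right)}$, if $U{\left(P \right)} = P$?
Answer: $-2536$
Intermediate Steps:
$g{\left(d,G \right)} = 31$ ($g{\left(d,G \right)} = 0 + 31 = 31$)
$-2505 - g{\left(4,U{\left(0 \cdot 1 \right)} \right)} = -2505 - 31 = -2536$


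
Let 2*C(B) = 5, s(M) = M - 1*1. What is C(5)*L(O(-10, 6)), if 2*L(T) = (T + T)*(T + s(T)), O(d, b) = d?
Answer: 525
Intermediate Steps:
s(M) = -1 + M (s(M) = M - 1 = -1 + M)
C(B) = 5/2 (C(B) = (1/2)*5 = 5/2)
L(T) = T*(-1 + 2*T) (L(T) = ((T + T)*(T + (-1 + T)))/2 = ((2*T)*(-1 + 2*T))/2 = (2*T*(-1 + 2*T))/2 = T*(-1 + 2*T))
C(5)*L(O(-10, 6)) = 5*(-10*(-1 + 2*(-10)))/2 = 5*(-10*(-1 - 20))/2 = 5*(-10*(-21))/2 = (5/2)*210 = 525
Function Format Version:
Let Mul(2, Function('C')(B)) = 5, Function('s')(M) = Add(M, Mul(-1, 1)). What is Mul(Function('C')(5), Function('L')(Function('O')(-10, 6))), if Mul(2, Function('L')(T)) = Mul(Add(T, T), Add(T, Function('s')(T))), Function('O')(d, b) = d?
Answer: 525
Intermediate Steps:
Function('s')(M) = Add(-1, M) (Function('s')(M) = Add(M, -1) = Add(-1, M))
Function('C')(B) = Rational(5, 2) (Function('C')(B) = Mul(Rational(1, 2), 5) = Rational(5, 2))
Function('L')(T) = Mul(T, Add(-1, Mul(2, T))) (Function('L')(T) = Mul(Rational(1, 2), Mul(Add(T, T), Add(T, Add(-1, T)))) = Mul(Rational(1, 2), Mul(Mul(2, T), Add(-1, Mul(2, T)))) = Mul(Rational(1, 2), Mul(2, T, Add(-1, Mul(2, T)))) = Mul(T, Add(-1, Mul(2, T))))
Mul(Function('C')(5), Function('L')(Function('O')(-10, 6))) = Mul(Rational(5, 2), Mul(-10, Add(-1, Mul(2, -10)))) = Mul(Rational(5, 2), Mul(-10, Add(-1, -20))) = Mul(Rational(5, 2), Mul(-10, -21)) = Mul(Rational(5, 2), 210) = 525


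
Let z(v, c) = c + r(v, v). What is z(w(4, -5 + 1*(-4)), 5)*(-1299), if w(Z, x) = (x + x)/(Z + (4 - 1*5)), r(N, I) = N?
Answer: 1299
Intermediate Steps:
w(Z, x) = 2*x/(-1 + Z) (w(Z, x) = (2*x)/(Z + (4 - 5)) = (2*x)/(Z - 1) = (2*x)/(-1 + Z) = 2*x/(-1 + Z))
z(v, c) = c + v
z(w(4, -5 + 1*(-4)), 5)*(-1299) = (5 + 2*(-5 + 1*(-4))/(-1 + 4))*(-1299) = (5 + 2*(-5 - 4)/3)*(-1299) = (5 + 2*(-9)*(1/3))*(-1299) = (5 - 6)*(-1299) = -1*(-1299) = 1299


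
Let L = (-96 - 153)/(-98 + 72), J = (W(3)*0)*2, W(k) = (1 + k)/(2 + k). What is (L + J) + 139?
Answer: 3863/26 ≈ 148.58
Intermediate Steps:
W(k) = (1 + k)/(2 + k)
J = 0 (J = (((1 + 3)/(2 + 3))*0)*2 = ((4/5)*0)*2 = (((⅕)*4)*0)*2 = ((⅘)*0)*2 = 0*2 = 0)
L = 249/26 (L = -249/(-26) = -249*(-1/26) = 249/26 ≈ 9.5769)
(L + J) + 139 = (249/26 + 0) + 139 = 249/26 + 139 = 3863/26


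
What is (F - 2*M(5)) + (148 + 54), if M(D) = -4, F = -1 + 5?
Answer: 214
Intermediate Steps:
F = 4
(F - 2*M(5)) + (148 + 54) = (4 - 2*(-4)) + (148 + 54) = (4 + 8) + 202 = 12 + 202 = 214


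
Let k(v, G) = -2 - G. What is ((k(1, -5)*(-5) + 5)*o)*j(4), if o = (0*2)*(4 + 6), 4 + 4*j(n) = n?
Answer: 0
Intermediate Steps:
j(n) = -1 + n/4
o = 0 (o = 0*10 = 0)
((k(1, -5)*(-5) + 5)*o)*j(4) = (((-2 - 1*(-5))*(-5) + 5)*0)*(-1 + (1/4)*4) = (((-2 + 5)*(-5) + 5)*0)*(-1 + 1) = ((3*(-5) + 5)*0)*0 = ((-15 + 5)*0)*0 = -10*0*0 = 0*0 = 0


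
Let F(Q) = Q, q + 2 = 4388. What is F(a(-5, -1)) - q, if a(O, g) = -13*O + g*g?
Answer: -4320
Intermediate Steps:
q = 4386 (q = -2 + 4388 = 4386)
a(O, g) = g**2 - 13*O (a(O, g) = -13*O + g**2 = g**2 - 13*O)
F(a(-5, -1)) - q = ((-1)**2 - 13*(-5)) - 1*4386 = (1 + 65) - 4386 = 66 - 4386 = -4320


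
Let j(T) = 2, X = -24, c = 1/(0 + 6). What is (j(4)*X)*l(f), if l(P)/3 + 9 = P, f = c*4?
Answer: 1200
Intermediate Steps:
c = 1/6 ≈ 0.16667
f = 2/3 (f = (1/6)*4 = 2/3 ≈ 0.66667)
l(P) = -27 + 3*P
(j(4)*X)*l(f) = (2*(-24))*(-27 + 3*(2/3)) = -48*(-27 + 2) = -48*(-25) = 1200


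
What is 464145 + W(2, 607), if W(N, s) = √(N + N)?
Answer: 464147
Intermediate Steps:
W(N, s) = √2*√N (W(N, s) = √(2*N) = √2*√N)
464145 + W(2, 607) = 464145 + √2*√2 = 464145 + 2 = 464147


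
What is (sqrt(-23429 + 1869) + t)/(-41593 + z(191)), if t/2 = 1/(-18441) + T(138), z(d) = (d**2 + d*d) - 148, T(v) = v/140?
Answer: 1272359/20151126135 + 14*I*sqrt(110)/31221 ≈ 6.3141e-5 + 0.004703*I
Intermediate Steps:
T(v) = v/140 (T(v) = v*(1/140) = v/140)
z(d) = -148 + 2*d**2 (z(d) = (d**2 + d**2) - 148 = 2*d**2 - 148 = -148 + 2*d**2)
t = 1272359/645435 (t = 2*(1/(-18441) + (1/140)*138) = 2*(-1/18441 + 69/70) = 2*(1272359/1290870) = 1272359/645435 ≈ 1.9713)
(sqrt(-23429 + 1869) + t)/(-41593 + z(191)) = (sqrt(-23429 + 1869) + 1272359/645435)/(-41593 + (-148 + 2*191**2)) = (sqrt(-21560) + 1272359/645435)/(-41593 + (-148 + 2*36481)) = (14*I*sqrt(110) + 1272359/645435)/(-41593 + (-148 + 72962)) = (1272359/645435 + 14*I*sqrt(110))/(-41593 + 72814) = (1272359/645435 + 14*I*sqrt(110))/31221 = (1272359/645435 + 14*I*sqrt(110))*(1/31221) = 1272359/20151126135 + 14*I*sqrt(110)/31221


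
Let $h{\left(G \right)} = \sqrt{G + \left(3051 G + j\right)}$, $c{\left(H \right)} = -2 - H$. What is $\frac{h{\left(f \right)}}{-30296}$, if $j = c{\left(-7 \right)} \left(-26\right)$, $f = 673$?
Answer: $- \frac{\sqrt{2053866}}{30296} \approx -0.047304$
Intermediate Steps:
$j = -130$ ($j = \left(-2 - -7\right) \left(-26\right) = \left(-2 + 7\right) \left(-26\right) = 5 \left(-26\right) = -130$)
$h{\left(G \right)} = \sqrt{-130 + 3052 G}$ ($h{\left(G \right)} = \sqrt{G + \left(3051 G - 130\right)} = \sqrt{G + \left(-130 + 3051 G\right)} = \sqrt{-130 + 3052 G}$)
$\frac{h{\left(f \right)}}{-30296} = \frac{\sqrt{-130 + 3052 \cdot 673}}{-30296} = \sqrt{-130 + 2053996} \left(- \frac{1}{30296}\right) = \sqrt{2053866} \left(- \frac{1}{30296}\right) = - \frac{\sqrt{2053866}}{30296}$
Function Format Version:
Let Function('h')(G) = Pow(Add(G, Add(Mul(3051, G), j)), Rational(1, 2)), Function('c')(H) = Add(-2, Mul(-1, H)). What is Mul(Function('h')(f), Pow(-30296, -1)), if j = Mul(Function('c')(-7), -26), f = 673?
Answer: Mul(Rational(-1, 30296), Pow(2053866, Rational(1, 2))) ≈ -0.047304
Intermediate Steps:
j = -130 (j = Mul(Add(-2, Mul(-1, -7)), -26) = Mul(Add(-2, 7), -26) = Mul(5, -26) = -130)
Function('h')(G) = Pow(Add(-130, Mul(3052, G)), Rational(1, 2)) (Function('h')(G) = Pow(Add(G, Add(Mul(3051, G), -130)), Rational(1, 2)) = Pow(Add(G, Add(-130, Mul(3051, G))), Rational(1, 2)) = Pow(Add(-130, Mul(3052, G)), Rational(1, 2)))
Mul(Function('h')(f), Pow(-30296, -1)) = Mul(Pow(Add(-130, Mul(3052, 673)), Rational(1, 2)), Pow(-30296, -1)) = Mul(Pow(Add(-130, 2053996), Rational(1, 2)), Rational(-1, 30296)) = Mul(Pow(2053866, Rational(1, 2)), Rational(-1, 30296)) = Mul(Rational(-1, 30296), Pow(2053866, Rational(1, 2)))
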